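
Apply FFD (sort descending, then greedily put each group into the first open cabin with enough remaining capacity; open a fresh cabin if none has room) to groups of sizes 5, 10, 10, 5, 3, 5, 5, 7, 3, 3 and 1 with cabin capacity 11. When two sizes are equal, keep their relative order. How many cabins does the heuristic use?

Sorted descending: 10, 10, 7, 5, 5, 5, 5, 3, 3, 3, 1.
  10 → cabin 1 (new)  [load 10/11]
  10 → cabin 2 (new)  [load 10/11]
  7 → cabin 3 (new)  [load 7/11]
  5 → cabin 4 (new)  [load 5/11]
  5 → cabin 4  [load 10/11]
  5 → cabin 5 (new)  [load 5/11]
  5 → cabin 5  [load 10/11]
  3 → cabin 3  [load 10/11]
  3 → cabin 6 (new)  [load 3/11]
  3 → cabin 6  [load 6/11]
  1 → cabin 1  [load 11/11]
6 cabins opened.

6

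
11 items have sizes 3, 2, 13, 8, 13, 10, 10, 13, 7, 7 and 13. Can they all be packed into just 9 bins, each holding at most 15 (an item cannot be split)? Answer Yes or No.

A valid assignment using 8 bins:
  bin 1: 13 + 2 = 15
  bin 2: 13 = 13
  bin 3: 13 = 13
  bin 4: 13 = 13
  bin 5: 10 + 3 = 13
  bin 6: 10 = 10
  bin 7: 8 + 7 = 15
  bin 8: 7 = 7
That uses only 8 ≤ 9, so 9 bins are enough.

Yes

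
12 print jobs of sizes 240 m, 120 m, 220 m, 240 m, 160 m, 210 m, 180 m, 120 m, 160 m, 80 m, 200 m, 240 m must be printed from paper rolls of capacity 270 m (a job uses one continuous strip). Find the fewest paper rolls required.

10

Total = 240 + 240 + 240 + 220 + 210 + 200 + 180 + 160 + 160 + 120 + 120 + 80 = 2170 m.
Lower bound: ⌈2170/270⌉ = 9 paper rolls.
A packing using 10 paper rolls:
  roll 1: 240 = 240
  roll 2: 240 = 240
  roll 3: 240 = 240
  roll 4: 220 = 220
  roll 5: 210 = 210
  roll 6: 200 = 200
  roll 7: 180 + 80 = 260
  roll 8: 160 = 160
  roll 9: 160 = 160
  roll 10: 120 + 120 = 240
No arrangement into 9 paper rolls stays within capacity, so 10 is optimal.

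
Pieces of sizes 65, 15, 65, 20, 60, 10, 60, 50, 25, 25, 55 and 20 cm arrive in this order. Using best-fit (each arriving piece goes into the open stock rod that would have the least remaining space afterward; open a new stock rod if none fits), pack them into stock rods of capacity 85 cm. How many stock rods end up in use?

  65 → stock rod 1 (new)  [load 65/85]
  15 → stock rod 1  [load 80/85]
  65 → stock rod 2 (new)  [load 65/85]
  20 → stock rod 2  [load 85/85]
  60 → stock rod 3 (new)  [load 60/85]
  10 → stock rod 3  [load 70/85]
  60 → stock rod 4 (new)  [load 60/85]
  50 → stock rod 5 (new)  [load 50/85]
  25 → stock rod 4  [load 85/85]
  25 → stock rod 5  [load 75/85]
  55 → stock rod 6 (new)  [load 55/85]
  20 → stock rod 6  [load 75/85]
6 stock rods opened.

6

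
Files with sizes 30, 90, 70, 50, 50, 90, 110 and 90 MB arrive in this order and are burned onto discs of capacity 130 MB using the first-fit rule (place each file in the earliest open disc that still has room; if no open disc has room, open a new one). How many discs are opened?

  30 → disc 1 (new)  [load 30/130]
  90 → disc 1  [load 120/130]
  70 → disc 2 (new)  [load 70/130]
  50 → disc 2  [load 120/130]
  50 → disc 3 (new)  [load 50/130]
  90 → disc 4 (new)  [load 90/130]
  110 → disc 5 (new)  [load 110/130]
  90 → disc 6 (new)  [load 90/130]
6 discs opened.

6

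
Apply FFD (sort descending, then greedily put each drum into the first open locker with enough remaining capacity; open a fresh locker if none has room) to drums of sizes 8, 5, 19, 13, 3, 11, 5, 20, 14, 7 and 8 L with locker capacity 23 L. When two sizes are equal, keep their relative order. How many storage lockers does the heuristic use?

6

Sorted descending: 20, 19, 14, 13, 11, 8, 8, 7, 5, 5, 3.
  20 → locker 1 (new)  [load 20/23]
  19 → locker 2 (new)  [load 19/23]
  14 → locker 3 (new)  [load 14/23]
  13 → locker 4 (new)  [load 13/23]
  11 → locker 5 (new)  [load 11/23]
  8 → locker 3  [load 22/23]
  8 → locker 4  [load 21/23]
  7 → locker 5  [load 18/23]
  5 → locker 5  [load 23/23]
  5 → locker 6 (new)  [load 5/23]
  3 → locker 1  [load 23/23]
6 storage lockers opened.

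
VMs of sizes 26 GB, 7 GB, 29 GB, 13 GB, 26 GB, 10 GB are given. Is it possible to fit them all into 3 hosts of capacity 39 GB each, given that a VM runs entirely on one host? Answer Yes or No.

Yes

A valid assignment using 3 hosts:
  host 1: 29 + 10 = 39
  host 2: 26 + 13 = 39
  host 3: 26 + 7 = 33
Every load is within 39 GB, so 3 hosts suffice.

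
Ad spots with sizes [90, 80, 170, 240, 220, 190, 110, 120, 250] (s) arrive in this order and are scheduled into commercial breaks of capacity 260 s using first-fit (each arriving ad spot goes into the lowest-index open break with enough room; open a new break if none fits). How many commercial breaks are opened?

  90 → break 1 (new)  [load 90/260]
  80 → break 1  [load 170/260]
  170 → break 2 (new)  [load 170/260]
  240 → break 3 (new)  [load 240/260]
  220 → break 4 (new)  [load 220/260]
  190 → break 5 (new)  [load 190/260]
  110 → break 6 (new)  [load 110/260]
  120 → break 6  [load 230/260]
  250 → break 7 (new)  [load 250/260]
7 commercial breaks opened.

7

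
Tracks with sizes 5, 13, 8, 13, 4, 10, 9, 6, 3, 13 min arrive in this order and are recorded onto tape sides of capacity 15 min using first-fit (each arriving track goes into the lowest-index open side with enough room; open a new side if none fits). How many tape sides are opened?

7

  5 → side 1 (new)  [load 5/15]
  13 → side 2 (new)  [load 13/15]
  8 → side 1  [load 13/15]
  13 → side 3 (new)  [load 13/15]
  4 → side 4 (new)  [load 4/15]
  10 → side 4  [load 14/15]
  9 → side 5 (new)  [load 9/15]
  6 → side 5  [load 15/15]
  3 → side 6 (new)  [load 3/15]
  13 → side 7 (new)  [load 13/15]
7 tape sides opened.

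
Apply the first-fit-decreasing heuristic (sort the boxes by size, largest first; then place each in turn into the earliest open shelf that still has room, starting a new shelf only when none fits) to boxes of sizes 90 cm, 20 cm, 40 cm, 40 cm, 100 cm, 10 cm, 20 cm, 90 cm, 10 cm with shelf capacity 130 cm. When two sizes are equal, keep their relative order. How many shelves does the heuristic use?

4

Sorted descending: 100, 90, 90, 40, 40, 20, 20, 10, 10.
  100 → shelf 1 (new)  [load 100/130]
  90 → shelf 2 (new)  [load 90/130]
  90 → shelf 3 (new)  [load 90/130]
  40 → shelf 2  [load 130/130]
  40 → shelf 3  [load 130/130]
  20 → shelf 1  [load 120/130]
  20 → shelf 4 (new)  [load 20/130]
  10 → shelf 1  [load 130/130]
  10 → shelf 4  [load 30/130]
4 shelves opened.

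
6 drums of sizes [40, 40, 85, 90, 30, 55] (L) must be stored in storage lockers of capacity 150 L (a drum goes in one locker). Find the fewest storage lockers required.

3

Total = 90 + 85 + 55 + 40 + 40 + 30 = 340 L.
Lower bound: ⌈340/150⌉ = 3 storage lockers.
A packing using 3 storage lockers:
  locker 1: 90 + 55 = 145
  locker 2: 85 + 40 = 125
  locker 3: 40 + 30 = 70
This matches the lower bound, so 3 is optimal.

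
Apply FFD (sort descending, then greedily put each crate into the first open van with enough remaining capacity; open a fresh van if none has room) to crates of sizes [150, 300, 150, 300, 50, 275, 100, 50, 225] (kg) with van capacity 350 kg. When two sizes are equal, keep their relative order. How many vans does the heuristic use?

5

Sorted descending: 300, 300, 275, 225, 150, 150, 100, 50, 50.
  300 → van 1 (new)  [load 300/350]
  300 → van 2 (new)  [load 300/350]
  275 → van 3 (new)  [load 275/350]
  225 → van 4 (new)  [load 225/350]
  150 → van 5 (new)  [load 150/350]
  150 → van 5  [load 300/350]
  100 → van 4  [load 325/350]
  50 → van 1  [load 350/350]
  50 → van 2  [load 350/350]
5 vans opened.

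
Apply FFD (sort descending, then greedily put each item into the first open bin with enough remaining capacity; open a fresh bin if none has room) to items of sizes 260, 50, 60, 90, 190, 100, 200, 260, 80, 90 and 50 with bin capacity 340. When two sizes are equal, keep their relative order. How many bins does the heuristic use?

Sorted descending: 260, 260, 200, 190, 100, 90, 90, 80, 60, 50, 50.
  260 → bin 1 (new)  [load 260/340]
  260 → bin 2 (new)  [load 260/340]
  200 → bin 3 (new)  [load 200/340]
  190 → bin 4 (new)  [load 190/340]
  100 → bin 3  [load 300/340]
  90 → bin 4  [load 280/340]
  90 → bin 5 (new)  [load 90/340]
  80 → bin 1  [load 340/340]
  60 → bin 2  [load 320/340]
  50 → bin 4  [load 330/340]
  50 → bin 5  [load 140/340]
5 bins opened.

5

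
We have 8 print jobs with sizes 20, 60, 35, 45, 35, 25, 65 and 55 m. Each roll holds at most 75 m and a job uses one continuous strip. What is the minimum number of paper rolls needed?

5

Total = 65 + 60 + 55 + 45 + 35 + 35 + 25 + 20 = 340 m.
Lower bound: ⌈340/75⌉ = 5 paper rolls.
A packing using 5 paper rolls:
  roll 1: 65 = 65
  roll 2: 60 = 60
  roll 3: 55 + 20 = 75
  roll 4: 45 + 25 = 70
  roll 5: 35 + 35 = 70
This matches the lower bound, so 5 is optimal.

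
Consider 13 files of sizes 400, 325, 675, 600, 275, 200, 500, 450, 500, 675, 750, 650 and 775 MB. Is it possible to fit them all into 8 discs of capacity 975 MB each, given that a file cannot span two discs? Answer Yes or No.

Yes

A valid assignment using 8 discs:
  disc 1: 775 + 200 = 975
  disc 2: 750 = 750
  disc 3: 675 + 275 = 950
  disc 4: 675 = 675
  disc 5: 650 + 325 = 975
  disc 6: 600 = 600
  disc 7: 500 + 450 = 950
  disc 8: 500 + 400 = 900
Every load is within 975 MB, so 8 discs suffice.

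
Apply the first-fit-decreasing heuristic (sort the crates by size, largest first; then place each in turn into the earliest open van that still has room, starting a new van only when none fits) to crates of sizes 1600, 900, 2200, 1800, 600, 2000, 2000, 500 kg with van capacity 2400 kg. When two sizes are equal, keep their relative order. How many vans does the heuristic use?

6

Sorted descending: 2200, 2000, 2000, 1800, 1600, 900, 600, 500.
  2200 → van 1 (new)  [load 2200/2400]
  2000 → van 2 (new)  [load 2000/2400]
  2000 → van 3 (new)  [load 2000/2400]
  1800 → van 4 (new)  [load 1800/2400]
  1600 → van 5 (new)  [load 1600/2400]
  900 → van 6 (new)  [load 900/2400]
  600 → van 4  [load 2400/2400]
  500 → van 5  [load 2100/2400]
6 vans opened.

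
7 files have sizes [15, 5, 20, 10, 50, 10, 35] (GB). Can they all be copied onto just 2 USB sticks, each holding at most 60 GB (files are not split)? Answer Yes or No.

No

Total = 145 GB; ⌈145/60⌉ = 3.
At least 3 USB sticks are required, but only 2 are allowed.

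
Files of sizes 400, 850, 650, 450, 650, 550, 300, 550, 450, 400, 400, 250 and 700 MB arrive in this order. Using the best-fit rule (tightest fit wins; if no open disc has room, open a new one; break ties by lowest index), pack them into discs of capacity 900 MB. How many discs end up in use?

  400 → disc 1 (new)  [load 400/900]
  850 → disc 2 (new)  [load 850/900]
  650 → disc 3 (new)  [load 650/900]
  450 → disc 1  [load 850/900]
  650 → disc 4 (new)  [load 650/900]
  550 → disc 5 (new)  [load 550/900]
  300 → disc 5  [load 850/900]
  550 → disc 6 (new)  [load 550/900]
  450 → disc 7 (new)  [load 450/900]
  400 → disc 7  [load 850/900]
  400 → disc 8 (new)  [load 400/900]
  250 → disc 3  [load 900/900]
  700 → disc 9 (new)  [load 700/900]
9 discs opened.

9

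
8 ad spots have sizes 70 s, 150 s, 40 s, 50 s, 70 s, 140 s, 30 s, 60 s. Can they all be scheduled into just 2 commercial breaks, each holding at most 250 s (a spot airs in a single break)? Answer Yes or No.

Total = 610 s; ⌈610/250⌉ = 3.
At least 3 commercial breaks are required, but only 2 are allowed.

No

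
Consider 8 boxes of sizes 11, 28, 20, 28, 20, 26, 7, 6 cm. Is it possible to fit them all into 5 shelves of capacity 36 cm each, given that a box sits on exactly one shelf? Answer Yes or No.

A valid assignment using 5 shelves:
  shelf 1: 28 + 7 = 35
  shelf 2: 28 + 6 = 34
  shelf 3: 26 = 26
  shelf 4: 20 + 11 = 31
  shelf 5: 20 = 20
Every load is within 36 cm, so 5 shelves suffice.

Yes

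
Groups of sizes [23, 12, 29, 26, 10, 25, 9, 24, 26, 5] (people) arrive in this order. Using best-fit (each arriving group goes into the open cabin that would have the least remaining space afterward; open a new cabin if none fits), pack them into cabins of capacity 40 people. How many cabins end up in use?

6

  23 → cabin 1 (new)  [load 23/40]
  12 → cabin 1  [load 35/40]
  29 → cabin 2 (new)  [load 29/40]
  26 → cabin 3 (new)  [load 26/40]
  10 → cabin 2  [load 39/40]
  25 → cabin 4 (new)  [load 25/40]
  9 → cabin 3  [load 35/40]
  24 → cabin 5 (new)  [load 24/40]
  26 → cabin 6 (new)  [load 26/40]
  5 → cabin 1  [load 40/40]
6 cabins opened.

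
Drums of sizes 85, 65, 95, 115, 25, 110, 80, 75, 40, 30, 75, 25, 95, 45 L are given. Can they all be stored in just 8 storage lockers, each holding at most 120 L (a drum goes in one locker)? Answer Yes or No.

Total = 960 L; ⌈960/120⌉ = 8.
9 drums each exceed half the capacity and cannot share a locker, forcing at least 9 storage lockers.
At least 9 storage lockers are required, but only 8 are allowed.

No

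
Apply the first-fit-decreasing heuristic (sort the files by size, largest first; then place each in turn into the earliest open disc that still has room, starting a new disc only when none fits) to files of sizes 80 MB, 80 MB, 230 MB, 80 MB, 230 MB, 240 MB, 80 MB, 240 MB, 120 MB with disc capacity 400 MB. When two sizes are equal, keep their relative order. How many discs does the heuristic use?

Sorted descending: 240, 240, 230, 230, 120, 80, 80, 80, 80.
  240 → disc 1 (new)  [load 240/400]
  240 → disc 2 (new)  [load 240/400]
  230 → disc 3 (new)  [load 230/400]
  230 → disc 4 (new)  [load 230/400]
  120 → disc 1  [load 360/400]
  80 → disc 2  [load 320/400]
  80 → disc 2  [load 400/400]
  80 → disc 3  [load 310/400]
  80 → disc 3  [load 390/400]
4 discs opened.

4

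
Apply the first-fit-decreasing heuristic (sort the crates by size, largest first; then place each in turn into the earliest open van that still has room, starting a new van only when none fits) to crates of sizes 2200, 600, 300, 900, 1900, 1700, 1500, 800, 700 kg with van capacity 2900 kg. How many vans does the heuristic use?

4

Sorted descending: 2200, 1900, 1700, 1500, 900, 800, 700, 600, 300.
  2200 → van 1 (new)  [load 2200/2900]
  1900 → van 2 (new)  [load 1900/2900]
  1700 → van 3 (new)  [load 1700/2900]
  1500 → van 4 (new)  [load 1500/2900]
  900 → van 2  [load 2800/2900]
  800 → van 3  [load 2500/2900]
  700 → van 1  [load 2900/2900]
  600 → van 4  [load 2100/2900]
  300 → van 3  [load 2800/2900]
4 vans opened.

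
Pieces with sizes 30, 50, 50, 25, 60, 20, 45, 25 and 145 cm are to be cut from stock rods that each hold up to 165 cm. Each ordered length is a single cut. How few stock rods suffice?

Total = 145 + 60 + 50 + 50 + 45 + 30 + 25 + 25 + 20 = 450 cm.
Lower bound: ⌈450/165⌉ = 3 stock rods.
A packing using 3 stock rods:
  stock rod 1: 145 + 20 = 165
  stock rod 2: 60 + 50 + 50 = 160
  stock rod 3: 45 + 30 + 25 + 25 = 125
This matches the lower bound, so 3 is optimal.

3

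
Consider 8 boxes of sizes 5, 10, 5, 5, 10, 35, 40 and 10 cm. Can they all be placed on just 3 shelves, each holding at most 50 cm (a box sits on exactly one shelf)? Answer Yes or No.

A valid assignment using 3 shelves:
  shelf 1: 40 + 10 = 50
  shelf 2: 35 + 10 + 5 = 50
  shelf 3: 10 + 5 + 5 = 20
Every load is within 50 cm, so 3 shelves suffice.

Yes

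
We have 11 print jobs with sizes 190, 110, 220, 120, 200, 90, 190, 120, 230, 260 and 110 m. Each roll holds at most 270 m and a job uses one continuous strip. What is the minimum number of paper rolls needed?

Total = 260 + 230 + 220 + 200 + 190 + 190 + 120 + 120 + 110 + 110 + 90 = 1840 m.
Lower bound: ⌈1840/270⌉ = 7 paper rolls.
A packing using 9 paper rolls:
  roll 1: 260 = 260
  roll 2: 230 = 230
  roll 3: 220 = 220
  roll 4: 200 = 200
  roll 5: 190 = 190
  roll 6: 190 = 190
  roll 7: 120 + 120 = 240
  roll 8: 110 + 110 = 220
  roll 9: 90 = 90
No arrangement into 8 paper rolls stays within capacity, so 9 is optimal.

9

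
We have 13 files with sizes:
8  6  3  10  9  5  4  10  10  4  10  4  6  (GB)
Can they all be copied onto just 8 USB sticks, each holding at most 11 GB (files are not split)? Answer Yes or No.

No

Total = 89 GB; ⌈89/11⌉ = 9.
At least 9 USB sticks are required, but only 8 are allowed.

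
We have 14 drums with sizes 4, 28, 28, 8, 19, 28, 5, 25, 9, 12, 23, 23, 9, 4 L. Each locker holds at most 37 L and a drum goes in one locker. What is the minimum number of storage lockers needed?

7

Total = 28 + 28 + 28 + 25 + 23 + 23 + 19 + 12 + 9 + 9 + 8 + 5 + 4 + 4 = 225 L.
Lower bound: ⌈225/37⌉ = 7 storage lockers.
A packing using 7 storage lockers:
  locker 1: 28 + 9 = 37
  locker 2: 28 + 9 = 37
  locker 3: 28 + 8 = 36
  locker 4: 25 + 12 = 37
  locker 5: 23 + 5 + 4 + 4 = 36
  locker 6: 23 = 23
  locker 7: 19 = 19
This matches the lower bound, so 7 is optimal.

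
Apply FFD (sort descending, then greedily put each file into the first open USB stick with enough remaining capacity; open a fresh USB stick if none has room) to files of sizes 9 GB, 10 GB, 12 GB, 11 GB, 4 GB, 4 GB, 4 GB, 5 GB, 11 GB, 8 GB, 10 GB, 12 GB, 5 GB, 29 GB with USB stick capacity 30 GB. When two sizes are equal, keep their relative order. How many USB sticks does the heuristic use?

5

Sorted descending: 29, 12, 12, 11, 11, 10, 10, 9, 8, 5, 5, 4, 4, 4.
  29 → USB stick 1 (new)  [load 29/30]
  12 → USB stick 2 (new)  [load 12/30]
  12 → USB stick 2  [load 24/30]
  11 → USB stick 3 (new)  [load 11/30]
  11 → USB stick 3  [load 22/30]
  10 → USB stick 4 (new)  [load 10/30]
  10 → USB stick 4  [load 20/30]
  9 → USB stick 4  [load 29/30]
  8 → USB stick 3  [load 30/30]
  5 → USB stick 2  [load 29/30]
  5 → USB stick 5 (new)  [load 5/30]
  4 → USB stick 5  [load 9/30]
  4 → USB stick 5  [load 13/30]
  4 → USB stick 5  [load 17/30]
5 USB sticks opened.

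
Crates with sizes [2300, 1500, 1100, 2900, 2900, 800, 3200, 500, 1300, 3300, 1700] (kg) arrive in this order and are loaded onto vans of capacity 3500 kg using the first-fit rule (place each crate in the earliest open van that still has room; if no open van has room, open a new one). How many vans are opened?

  2300 → van 1 (new)  [load 2300/3500]
  1500 → van 2 (new)  [load 1500/3500]
  1100 → van 1  [load 3400/3500]
  2900 → van 3 (new)  [load 2900/3500]
  2900 → van 4 (new)  [load 2900/3500]
  800 → van 2  [load 2300/3500]
  3200 → van 5 (new)  [load 3200/3500]
  500 → van 2  [load 2800/3500]
  1300 → van 6 (new)  [load 1300/3500]
  3300 → van 7 (new)  [load 3300/3500]
  1700 → van 6  [load 3000/3500]
7 vans opened.

7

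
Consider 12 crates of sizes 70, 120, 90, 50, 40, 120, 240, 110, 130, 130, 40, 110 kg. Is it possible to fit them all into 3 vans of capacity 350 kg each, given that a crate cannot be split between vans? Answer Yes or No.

No

Total = 1250 kg; ⌈1250/350⌉ = 4.
At least 4 vans are required, but only 3 are allowed.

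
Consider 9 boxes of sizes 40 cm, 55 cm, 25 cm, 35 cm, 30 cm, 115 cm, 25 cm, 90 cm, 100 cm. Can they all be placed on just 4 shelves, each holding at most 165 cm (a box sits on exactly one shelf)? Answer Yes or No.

A valid assignment using 4 shelves:
  shelf 1: 115 + 40 = 155
  shelf 2: 100 + 55 = 155
  shelf 3: 90 + 35 + 30 = 155
  shelf 4: 25 + 25 = 50
Every load is within 165 cm, so 4 shelves suffice.

Yes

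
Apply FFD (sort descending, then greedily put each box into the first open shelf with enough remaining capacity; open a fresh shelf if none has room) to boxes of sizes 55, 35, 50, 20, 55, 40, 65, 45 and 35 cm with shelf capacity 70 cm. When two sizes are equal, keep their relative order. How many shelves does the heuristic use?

Sorted descending: 65, 55, 55, 50, 45, 40, 35, 35, 20.
  65 → shelf 1 (new)  [load 65/70]
  55 → shelf 2 (new)  [load 55/70]
  55 → shelf 3 (new)  [load 55/70]
  50 → shelf 4 (new)  [load 50/70]
  45 → shelf 5 (new)  [load 45/70]
  40 → shelf 6 (new)  [load 40/70]
  35 → shelf 7 (new)  [load 35/70]
  35 → shelf 7  [load 70/70]
  20 → shelf 4  [load 70/70]
7 shelves opened.

7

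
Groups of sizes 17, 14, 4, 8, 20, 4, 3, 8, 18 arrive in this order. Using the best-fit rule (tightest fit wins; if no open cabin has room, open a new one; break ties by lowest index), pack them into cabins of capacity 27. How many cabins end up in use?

  17 → cabin 1 (new)  [load 17/27]
  14 → cabin 2 (new)  [load 14/27]
  4 → cabin 1  [load 21/27]
  8 → cabin 2  [load 22/27]
  20 → cabin 3 (new)  [load 20/27]
  4 → cabin 2  [load 26/27]
  3 → cabin 1  [load 24/27]
  8 → cabin 4 (new)  [load 8/27]
  18 → cabin 4  [load 26/27]
4 cabins opened.

4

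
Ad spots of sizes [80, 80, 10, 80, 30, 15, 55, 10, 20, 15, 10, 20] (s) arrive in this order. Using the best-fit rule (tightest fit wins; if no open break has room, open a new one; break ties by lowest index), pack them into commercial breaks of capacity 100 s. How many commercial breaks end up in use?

5

  80 → break 1 (new)  [load 80/100]
  80 → break 2 (new)  [load 80/100]
  10 → break 1  [load 90/100]
  80 → break 3 (new)  [load 80/100]
  30 → break 4 (new)  [load 30/100]
  15 → break 2  [load 95/100]
  55 → break 4  [load 85/100]
  10 → break 1  [load 100/100]
  20 → break 3  [load 100/100]
  15 → break 4  [load 100/100]
  10 → break 5 (new)  [load 10/100]
  20 → break 5  [load 30/100]
5 commercial breaks opened.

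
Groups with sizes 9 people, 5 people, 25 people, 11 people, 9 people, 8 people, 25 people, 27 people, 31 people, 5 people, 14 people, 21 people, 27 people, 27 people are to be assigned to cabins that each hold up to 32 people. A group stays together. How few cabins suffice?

Total = 31 + 27 + 27 + 27 + 25 + 25 + 21 + 14 + 11 + 9 + 9 + 8 + 5 + 5 = 244 people.
Lower bound: ⌈244/32⌉ = 8 cabins.
A packing using 9 cabins:
  cabin 1: 31 = 31
  cabin 2: 27 + 5 = 32
  cabin 3: 27 + 5 = 32
  cabin 4: 27 = 27
  cabin 5: 25 = 25
  cabin 6: 25 = 25
  cabin 7: 21 + 11 = 32
  cabin 8: 14 + 9 + 9 = 32
  cabin 9: 8 = 8
No arrangement into 8 cabins stays within capacity, so 9 is optimal.

9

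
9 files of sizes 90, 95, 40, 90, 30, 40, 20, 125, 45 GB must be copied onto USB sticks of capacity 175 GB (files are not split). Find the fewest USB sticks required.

4

Total = 125 + 95 + 90 + 90 + 45 + 40 + 40 + 30 + 20 = 575 GB.
Lower bound: ⌈575/175⌉ = 4 USB sticks.
A packing using 4 USB sticks:
  USB stick 1: 125 + 45 = 170
  USB stick 2: 95 + 40 + 40 = 175
  USB stick 3: 90 + 30 + 20 = 140
  USB stick 4: 90 = 90
This matches the lower bound, so 4 is optimal.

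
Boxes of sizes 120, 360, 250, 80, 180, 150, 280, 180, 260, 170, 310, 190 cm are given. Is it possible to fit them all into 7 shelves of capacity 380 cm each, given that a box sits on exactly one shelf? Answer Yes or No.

Total = 2530 cm; ⌈2530/380⌉ = 7.
The bound of 7 does not rule out 7, but exhaustive search shows no assignment into 7 shelves of capacity 380 cm exists — the minimum is 8.

No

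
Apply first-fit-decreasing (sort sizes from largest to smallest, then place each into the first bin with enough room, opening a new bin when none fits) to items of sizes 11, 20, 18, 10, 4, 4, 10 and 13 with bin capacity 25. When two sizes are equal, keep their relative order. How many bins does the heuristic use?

Sorted descending: 20, 18, 13, 11, 10, 10, 4, 4.
  20 → bin 1 (new)  [load 20/25]
  18 → bin 2 (new)  [load 18/25]
  13 → bin 3 (new)  [load 13/25]
  11 → bin 3  [load 24/25]
  10 → bin 4 (new)  [load 10/25]
  10 → bin 4  [load 20/25]
  4 → bin 1  [load 24/25]
  4 → bin 2  [load 22/25]
4 bins opened.

4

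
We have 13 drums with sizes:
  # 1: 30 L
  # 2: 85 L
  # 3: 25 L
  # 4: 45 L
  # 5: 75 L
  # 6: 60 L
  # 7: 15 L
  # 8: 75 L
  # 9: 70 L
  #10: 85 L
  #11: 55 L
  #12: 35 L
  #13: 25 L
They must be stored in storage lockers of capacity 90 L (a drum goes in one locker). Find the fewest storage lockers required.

Total = 85 + 85 + 75 + 75 + 70 + 60 + 55 + 45 + 35 + 30 + 25 + 25 + 15 = 680 L.
Lower bound: ⌈680/90⌉ = 8 storage lockers.
A packing using 9 storage lockers:
  locker 1: 85 = 85
  locker 2: 85 = 85
  locker 3: 75 + 15 = 90
  locker 4: 75 = 75
  locker 5: 70 = 70
  locker 6: 60 + 30 = 90
  locker 7: 55 + 35 = 90
  locker 8: 45 + 25 = 70
  locker 9: 25 = 25
No arrangement into 8 storage lockers stays within capacity, so 9 is optimal.

9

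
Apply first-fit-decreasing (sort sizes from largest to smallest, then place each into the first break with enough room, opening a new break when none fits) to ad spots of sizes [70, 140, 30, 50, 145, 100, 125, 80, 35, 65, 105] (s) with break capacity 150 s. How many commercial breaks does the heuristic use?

Sorted descending: 145, 140, 125, 105, 100, 80, 70, 65, 50, 35, 30.
  145 → break 1 (new)  [load 145/150]
  140 → break 2 (new)  [load 140/150]
  125 → break 3 (new)  [load 125/150]
  105 → break 4 (new)  [load 105/150]
  100 → break 5 (new)  [load 100/150]
  80 → break 6 (new)  [load 80/150]
  70 → break 6  [load 150/150]
  65 → break 7 (new)  [load 65/150]
  50 → break 5  [load 150/150]
  35 → break 4  [load 140/150]
  30 → break 7  [load 95/150]
7 commercial breaks opened.

7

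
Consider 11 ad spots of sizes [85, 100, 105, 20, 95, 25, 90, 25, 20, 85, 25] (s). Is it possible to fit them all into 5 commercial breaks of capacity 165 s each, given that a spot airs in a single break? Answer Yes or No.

Total = 675 s; ⌈675/165⌉ = 5.
6 ad spots each exceed half the capacity and cannot share a break, forcing at least 6 commercial breaks.
At least 6 commercial breaks are required, but only 5 are allowed.

No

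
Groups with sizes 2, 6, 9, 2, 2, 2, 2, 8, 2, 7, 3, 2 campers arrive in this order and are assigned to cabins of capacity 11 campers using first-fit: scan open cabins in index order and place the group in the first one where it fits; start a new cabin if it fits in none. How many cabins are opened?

  2 → cabin 1 (new)  [load 2/11]
  6 → cabin 1  [load 8/11]
  9 → cabin 2 (new)  [load 9/11]
  2 → cabin 1  [load 10/11]
  2 → cabin 2  [load 11/11]
  2 → cabin 3 (new)  [load 2/11]
  2 → cabin 3  [load 4/11]
  8 → cabin 4 (new)  [load 8/11]
  2 → cabin 3  [load 6/11]
  7 → cabin 5 (new)  [load 7/11]
  3 → cabin 3  [load 9/11]
  2 → cabin 3  [load 11/11]
5 cabins opened.

5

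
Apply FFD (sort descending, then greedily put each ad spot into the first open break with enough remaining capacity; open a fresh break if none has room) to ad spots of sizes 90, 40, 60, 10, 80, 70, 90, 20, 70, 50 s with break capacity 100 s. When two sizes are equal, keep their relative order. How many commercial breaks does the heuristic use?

7

Sorted descending: 90, 90, 80, 70, 70, 60, 50, 40, 20, 10.
  90 → break 1 (new)  [load 90/100]
  90 → break 2 (new)  [load 90/100]
  80 → break 3 (new)  [load 80/100]
  70 → break 4 (new)  [load 70/100]
  70 → break 5 (new)  [load 70/100]
  60 → break 6 (new)  [load 60/100]
  50 → break 7 (new)  [load 50/100]
  40 → break 6  [load 100/100]
  20 → break 3  [load 100/100]
  10 → break 1  [load 100/100]
7 commercial breaks opened.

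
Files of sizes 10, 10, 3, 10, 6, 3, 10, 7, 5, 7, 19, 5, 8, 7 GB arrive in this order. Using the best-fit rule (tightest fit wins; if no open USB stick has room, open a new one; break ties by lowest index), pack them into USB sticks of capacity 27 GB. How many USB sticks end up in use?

  10 → USB stick 1 (new)  [load 10/27]
  10 → USB stick 1  [load 20/27]
  3 → USB stick 1  [load 23/27]
  10 → USB stick 2 (new)  [load 10/27]
  6 → USB stick 2  [load 16/27]
  3 → USB stick 1  [load 26/27]
  10 → USB stick 2  [load 26/27]
  7 → USB stick 3 (new)  [load 7/27]
  5 → USB stick 3  [load 12/27]
  7 → USB stick 3  [load 19/27]
  19 → USB stick 4 (new)  [load 19/27]
  5 → USB stick 3  [load 24/27]
  8 → USB stick 4  [load 27/27]
  7 → USB stick 5 (new)  [load 7/27]
5 USB sticks opened.

5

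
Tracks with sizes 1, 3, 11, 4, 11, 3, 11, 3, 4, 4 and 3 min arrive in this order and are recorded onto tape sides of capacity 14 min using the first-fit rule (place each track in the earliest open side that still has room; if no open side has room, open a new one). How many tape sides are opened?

5

  1 → side 1 (new)  [load 1/14]
  3 → side 1  [load 4/14]
  11 → side 2 (new)  [load 11/14]
  4 → side 1  [load 8/14]
  11 → side 3 (new)  [load 11/14]
  3 → side 1  [load 11/14]
  11 → side 4 (new)  [load 11/14]
  3 → side 1  [load 14/14]
  4 → side 5 (new)  [load 4/14]
  4 → side 5  [load 8/14]
  3 → side 2  [load 14/14]
5 tape sides opened.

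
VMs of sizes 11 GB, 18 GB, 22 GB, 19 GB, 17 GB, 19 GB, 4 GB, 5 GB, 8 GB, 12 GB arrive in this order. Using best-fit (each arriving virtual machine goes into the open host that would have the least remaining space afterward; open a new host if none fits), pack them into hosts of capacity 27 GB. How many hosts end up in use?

6

  11 → host 1 (new)  [load 11/27]
  18 → host 2 (new)  [load 18/27]
  22 → host 3 (new)  [load 22/27]
  19 → host 4 (new)  [load 19/27]
  17 → host 5 (new)  [load 17/27]
  19 → host 6 (new)  [load 19/27]
  4 → host 3  [load 26/27]
  5 → host 4  [load 24/27]
  8 → host 6  [load 27/27]
  12 → host 1  [load 23/27]
6 hosts opened.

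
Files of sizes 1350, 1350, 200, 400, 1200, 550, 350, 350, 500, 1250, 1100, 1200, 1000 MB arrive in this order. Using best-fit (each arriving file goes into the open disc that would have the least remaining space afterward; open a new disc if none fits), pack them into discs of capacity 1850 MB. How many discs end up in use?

  1350 → disc 1 (new)  [load 1350/1850]
  1350 → disc 2 (new)  [load 1350/1850]
  200 → disc 1  [load 1550/1850]
  400 → disc 2  [load 1750/1850]
  1200 → disc 3 (new)  [load 1200/1850]
  550 → disc 3  [load 1750/1850]
  350 → disc 4 (new)  [load 350/1850]
  350 → disc 4  [load 700/1850]
  500 → disc 4  [load 1200/1850]
  1250 → disc 5 (new)  [load 1250/1850]
  1100 → disc 6 (new)  [load 1100/1850]
  1200 → disc 7 (new)  [load 1200/1850]
  1000 → disc 8 (new)  [load 1000/1850]
8 discs opened.

8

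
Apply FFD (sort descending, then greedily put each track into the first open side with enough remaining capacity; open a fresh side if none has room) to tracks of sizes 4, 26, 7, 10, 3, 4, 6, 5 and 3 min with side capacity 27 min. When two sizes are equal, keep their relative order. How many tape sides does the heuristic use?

Sorted descending: 26, 10, 7, 6, 5, 4, 4, 3, 3.
  26 → side 1 (new)  [load 26/27]
  10 → side 2 (new)  [load 10/27]
  7 → side 2  [load 17/27]
  6 → side 2  [load 23/27]
  5 → side 3 (new)  [load 5/27]
  4 → side 2  [load 27/27]
  4 → side 3  [load 9/27]
  3 → side 3  [load 12/27]
  3 → side 3  [load 15/27]
3 tape sides opened.

3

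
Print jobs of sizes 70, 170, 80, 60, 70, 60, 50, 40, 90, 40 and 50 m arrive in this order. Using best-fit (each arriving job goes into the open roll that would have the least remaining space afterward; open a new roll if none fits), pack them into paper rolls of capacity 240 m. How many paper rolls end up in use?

4

  70 → roll 1 (new)  [load 70/240]
  170 → roll 1  [load 240/240]
  80 → roll 2 (new)  [load 80/240]
  60 → roll 2  [load 140/240]
  70 → roll 2  [load 210/240]
  60 → roll 3 (new)  [load 60/240]
  50 → roll 3  [load 110/240]
  40 → roll 3  [load 150/240]
  90 → roll 3  [load 240/240]
  40 → roll 4 (new)  [load 40/240]
  50 → roll 4  [load 90/240]
4 paper rolls opened.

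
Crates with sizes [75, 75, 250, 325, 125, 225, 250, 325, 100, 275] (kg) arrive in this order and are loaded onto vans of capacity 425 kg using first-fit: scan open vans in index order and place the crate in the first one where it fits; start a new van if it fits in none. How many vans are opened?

  75 → van 1 (new)  [load 75/425]
  75 → van 1  [load 150/425]
  250 → van 1  [load 400/425]
  325 → van 2 (new)  [load 325/425]
  125 → van 3 (new)  [load 125/425]
  225 → van 3  [load 350/425]
  250 → van 4 (new)  [load 250/425]
  325 → van 5 (new)  [load 325/425]
  100 → van 2  [load 425/425]
  275 → van 6 (new)  [load 275/425]
6 vans opened.

6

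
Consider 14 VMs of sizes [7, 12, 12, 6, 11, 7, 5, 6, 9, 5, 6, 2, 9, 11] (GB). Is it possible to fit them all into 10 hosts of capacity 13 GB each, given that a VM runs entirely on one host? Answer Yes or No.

Yes

A valid assignment using 10 hosts:
  host 1: 12 = 12
  host 2: 12 = 12
  host 3: 11 + 2 = 13
  host 4: 11 = 11
  host 5: 9 = 9
  host 6: 9 = 9
  host 7: 7 + 6 = 13
  host 8: 7 + 6 = 13
  host 9: 6 + 5 = 11
  host 10: 5 = 5
Every load is within 13 GB, so 10 hosts suffice.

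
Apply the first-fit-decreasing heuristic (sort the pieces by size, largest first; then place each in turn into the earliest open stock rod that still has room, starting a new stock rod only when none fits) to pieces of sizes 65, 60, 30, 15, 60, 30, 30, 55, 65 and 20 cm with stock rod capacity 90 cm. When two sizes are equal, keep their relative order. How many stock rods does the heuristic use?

Sorted descending: 65, 65, 60, 60, 55, 30, 30, 30, 20, 15.
  65 → stock rod 1 (new)  [load 65/90]
  65 → stock rod 2 (new)  [load 65/90]
  60 → stock rod 3 (new)  [load 60/90]
  60 → stock rod 4 (new)  [load 60/90]
  55 → stock rod 5 (new)  [load 55/90]
  30 → stock rod 3  [load 90/90]
  30 → stock rod 4  [load 90/90]
  30 → stock rod 5  [load 85/90]
  20 → stock rod 1  [load 85/90]
  15 → stock rod 2  [load 80/90]
5 stock rods opened.

5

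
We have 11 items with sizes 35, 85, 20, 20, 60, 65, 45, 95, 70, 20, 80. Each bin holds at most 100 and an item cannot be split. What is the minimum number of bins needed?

7

Total = 95 + 85 + 80 + 70 + 65 + 60 + 45 + 35 + 20 + 20 + 20 = 595.
Lower bound: ⌈595/100⌉ = 6 bins.
A packing using 7 bins:
  bin 1: 95 = 95
  bin 2: 85 = 85
  bin 3: 80 + 20 = 100
  bin 4: 70 + 20 = 90
  bin 5: 65 + 35 = 100
  bin 6: 60 + 20 = 80
  bin 7: 45 = 45
No arrangement into 6 bins stays within capacity, so 7 is optimal.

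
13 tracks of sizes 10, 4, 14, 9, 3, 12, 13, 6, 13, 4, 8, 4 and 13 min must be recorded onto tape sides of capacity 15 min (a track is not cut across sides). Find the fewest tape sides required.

Total = 14 + 13 + 13 + 13 + 12 + 10 + 9 + 8 + 6 + 4 + 4 + 4 + 3 = 113 min.
Lower bound: ⌈113/15⌉ = 8 tape sides.
A packing using 9 tape sides:
  side 1: 14 = 14
  side 2: 13 = 13
  side 3: 13 = 13
  side 4: 13 = 13
  side 5: 12 + 3 = 15
  side 6: 10 + 4 = 14
  side 7: 9 + 6 = 15
  side 8: 8 + 4 = 12
  side 9: 4 = 4
No arrangement into 8 tape sides stays within capacity, so 9 is optimal.

9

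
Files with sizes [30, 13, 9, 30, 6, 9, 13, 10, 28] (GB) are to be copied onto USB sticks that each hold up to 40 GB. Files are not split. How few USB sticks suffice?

4

Total = 30 + 30 + 28 + 13 + 13 + 10 + 9 + 9 + 6 = 148 GB.
Lower bound: ⌈148/40⌉ = 4 USB sticks.
A packing using 4 USB sticks:
  USB stick 1: 30 + 10 = 40
  USB stick 2: 30 + 9 = 39
  USB stick 3: 28 + 9 = 37
  USB stick 4: 13 + 13 + 6 = 32
This matches the lower bound, so 4 is optimal.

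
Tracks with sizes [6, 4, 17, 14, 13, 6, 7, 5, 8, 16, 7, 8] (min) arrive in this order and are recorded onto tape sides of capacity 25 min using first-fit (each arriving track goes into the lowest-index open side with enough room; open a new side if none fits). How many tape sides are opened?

  6 → side 1 (new)  [load 6/25]
  4 → side 1  [load 10/25]
  17 → side 2 (new)  [load 17/25]
  14 → side 1  [load 24/25]
  13 → side 3 (new)  [load 13/25]
  6 → side 2  [load 23/25]
  7 → side 3  [load 20/25]
  5 → side 3  [load 25/25]
  8 → side 4 (new)  [load 8/25]
  16 → side 4  [load 24/25]
  7 → side 5 (new)  [load 7/25]
  8 → side 5  [load 15/25]
5 tape sides opened.

5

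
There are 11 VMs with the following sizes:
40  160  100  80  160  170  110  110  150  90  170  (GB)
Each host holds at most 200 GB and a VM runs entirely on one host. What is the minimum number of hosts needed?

Total = 170 + 170 + 160 + 160 + 150 + 110 + 110 + 100 + 90 + 80 + 40 = 1340 GB.
Lower bound: ⌈1340/200⌉ = 7 hosts.
A packing using 8 hosts:
  host 1: 170 = 170
  host 2: 170 = 170
  host 3: 160 + 40 = 200
  host 4: 160 = 160
  host 5: 150 = 150
  host 6: 110 + 90 = 200
  host 7: 110 + 80 = 190
  host 8: 100 = 100
No arrangement into 7 hosts stays within capacity, so 8 is optimal.

8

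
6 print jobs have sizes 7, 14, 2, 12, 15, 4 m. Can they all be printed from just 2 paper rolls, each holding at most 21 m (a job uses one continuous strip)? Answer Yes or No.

No

Total = 54 m; ⌈54/21⌉ = 3.
At least 3 paper rolls are required, but only 2 are allowed.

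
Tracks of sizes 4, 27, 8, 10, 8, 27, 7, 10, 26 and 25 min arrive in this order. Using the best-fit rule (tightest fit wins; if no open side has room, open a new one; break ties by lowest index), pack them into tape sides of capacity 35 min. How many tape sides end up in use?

  4 → side 1 (new)  [load 4/35]
  27 → side 1  [load 31/35]
  8 → side 2 (new)  [load 8/35]
  10 → side 2  [load 18/35]
  8 → side 2  [load 26/35]
  27 → side 3 (new)  [load 27/35]
  7 → side 3  [load 34/35]
  10 → side 4 (new)  [load 10/35]
  26 → side 5 (new)  [load 26/35]
  25 → side 4  [load 35/35]
5 tape sides opened.

5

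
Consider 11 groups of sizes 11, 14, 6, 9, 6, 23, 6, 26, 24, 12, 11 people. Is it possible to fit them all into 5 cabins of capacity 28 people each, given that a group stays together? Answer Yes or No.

Total = 148 people; ⌈148/28⌉ = 6.
At least 6 cabins are required, but only 5 are allowed.

No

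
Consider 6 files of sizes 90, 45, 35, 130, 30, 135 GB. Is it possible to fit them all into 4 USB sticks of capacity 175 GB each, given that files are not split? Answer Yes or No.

A valid assignment using 3 USB sticks:
  USB stick 1: 135 + 35 = 170
  USB stick 2: 130 + 45 = 175
  USB stick 3: 90 + 30 = 120
That uses only 3 ≤ 4, so 4 USB sticks are enough.

Yes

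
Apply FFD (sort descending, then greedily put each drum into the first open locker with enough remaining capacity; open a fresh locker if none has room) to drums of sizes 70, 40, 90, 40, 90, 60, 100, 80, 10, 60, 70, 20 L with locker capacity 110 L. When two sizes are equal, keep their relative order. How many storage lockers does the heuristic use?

Sorted descending: 100, 90, 90, 80, 70, 70, 60, 60, 40, 40, 20, 10.
  100 → locker 1 (new)  [load 100/110]
  90 → locker 2 (new)  [load 90/110]
  90 → locker 3 (new)  [load 90/110]
  80 → locker 4 (new)  [load 80/110]
  70 → locker 5 (new)  [load 70/110]
  70 → locker 6 (new)  [load 70/110]
  60 → locker 7 (new)  [load 60/110]
  60 → locker 8 (new)  [load 60/110]
  40 → locker 5  [load 110/110]
  40 → locker 6  [load 110/110]
  20 → locker 2  [load 110/110]
  10 → locker 1  [load 110/110]
8 storage lockers opened.

8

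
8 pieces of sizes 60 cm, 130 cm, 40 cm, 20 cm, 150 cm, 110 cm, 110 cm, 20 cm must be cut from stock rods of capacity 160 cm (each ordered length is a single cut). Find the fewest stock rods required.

5

Total = 150 + 130 + 110 + 110 + 60 + 40 + 20 + 20 = 640 cm.
Lower bound: ⌈640/160⌉ = 4 stock rods.
A packing using 5 stock rods:
  stock rod 1: 150 = 150
  stock rod 2: 130 + 20 = 150
  stock rod 3: 110 + 40 = 150
  stock rod 4: 110 + 20 = 130
  stock rod 5: 60 = 60
No arrangement into 4 stock rods stays within capacity, so 5 is optimal.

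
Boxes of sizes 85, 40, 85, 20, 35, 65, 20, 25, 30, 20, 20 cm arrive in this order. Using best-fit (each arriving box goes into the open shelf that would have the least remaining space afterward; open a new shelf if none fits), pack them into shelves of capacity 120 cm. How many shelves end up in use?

4

  85 → shelf 1 (new)  [load 85/120]
  40 → shelf 2 (new)  [load 40/120]
  85 → shelf 3 (new)  [load 85/120]
  20 → shelf 1  [load 105/120]
  35 → shelf 3  [load 120/120]
  65 → shelf 2  [load 105/120]
  20 → shelf 4 (new)  [load 20/120]
  25 → shelf 4  [load 45/120]
  30 → shelf 4  [load 75/120]
  20 → shelf 4  [load 95/120]
  20 → shelf 4  [load 115/120]
4 shelves opened.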